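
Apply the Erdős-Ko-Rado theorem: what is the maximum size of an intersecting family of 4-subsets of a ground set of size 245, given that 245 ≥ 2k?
max |F| = C(244, 3) = 2391444

Erdős-Ko-Rado (1961): when n ≥ 2k, max |F| = C(n−1, k−1). The bound is attained by the star {A : i ∈ A} for any fixed i ∈ [n]. Here C(245−1, 4−1) = C(244, 3) = 2391444.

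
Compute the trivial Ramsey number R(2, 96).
R(2, 96) = 96

R(2, k) = k for all k ≥ 2: in a 2-colouring of K_k, either some edge is red (a red K_2) or all edges are blue (a blue K_k). And K_{95} coloured all-blue has no blue K_96, so R(2, 96) > 95. Hence R(2, 96) = 96.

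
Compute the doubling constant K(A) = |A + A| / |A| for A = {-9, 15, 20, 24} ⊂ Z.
K = |A + A| / |A| = 10/4 = 5/2

Enumerate A + A = {a + b : a, b ∈ A}. With |A| = 4, there are |A|^2 = 16 ordered sum pairs; collecting distinct values, A + A = {-18, 6, 11, 15, 30, 35, 39, 40, 44, 48}, so |A + A| = 10. Thus K = 10/4 = 5/2. For comparison, the minimum possible |A + A| over all 4-element sets is 2·4 − 1 = 7 (so min K = 7/4), attained only by arithmetic progressions.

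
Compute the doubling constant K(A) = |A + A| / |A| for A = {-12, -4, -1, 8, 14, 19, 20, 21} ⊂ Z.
K = |A + A| / |A| = 32/8 = 4

Enumerate A + A = {a + b : a, b ∈ A}. With |A| = 8, there are |A|^2 = 64 ordered sum pairs; collecting distinct values, A + A = {-24, -16, -13, -8, -5, -4, -2, 2, 4, 7, 8, 9, 10, 13, 15, 16, 17, 18, 19, 20, 22, 27, 28, 29, 33, 34, 35, 38, 39, 40, 41, 42}, so |A + A| = 32. Thus K = 32/8 = 4. For comparison, the minimum possible |A + A| over all 8-element sets is 2·8 − 1 = 15 (so min K = 15/8), attained only by arithmetic progressions.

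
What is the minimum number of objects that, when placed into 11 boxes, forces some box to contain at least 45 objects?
n = (45 − 1)·11 + 1 = 485

By the generalised pigeonhole principle, to guarantee some box contains ≥ r objects we need more than (r − 1) · k objects total. Threshold: n = (r − 1) · k + 1. With r = 45 and k = 11: n = 44 · 11 + 1 = 484 + 1 = 485. For n = 484 = 44 · 11, we can put exactly 44 objects in every box, avoiding 45 in any single one — so 485 is tight.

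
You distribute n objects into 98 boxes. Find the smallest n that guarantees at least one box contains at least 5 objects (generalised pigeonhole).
n = (5 − 1)·98 + 1 = 393

By the generalised pigeonhole principle, to guarantee some box contains ≥ r objects we need more than (r − 1) · k objects total. Threshold: n = (r − 1) · k + 1. With r = 5 and k = 98: n = 4 · 98 + 1 = 392 + 1 = 393. For n = 392 = 4 · 98, we can put exactly 4 objects in every box, avoiding 5 in any single one — so 393 is tight.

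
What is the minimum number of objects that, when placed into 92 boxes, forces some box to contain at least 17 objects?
n = (17 − 1)·92 + 1 = 1473

By the generalised pigeonhole principle, to guarantee some box contains ≥ r objects we need more than (r − 1) · k objects total. Threshold: n = (r − 1) · k + 1. With r = 17 and k = 92: n = 16 · 92 + 1 = 1472 + 1 = 1473. For n = 1472 = 16 · 92, we can put exactly 16 objects in every box, avoiding 17 in any single one — so 1473 is tight.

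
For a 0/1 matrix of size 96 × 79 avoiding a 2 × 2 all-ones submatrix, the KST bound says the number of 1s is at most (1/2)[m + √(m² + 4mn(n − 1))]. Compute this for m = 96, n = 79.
z(96, 79; 2, 2) ≤ (1/2)[96 + √(96² + 4·96·79·78)] = (1/2)[96 + √2375424] = 818.6205

Kővári–Sós–Turán: let r_1, ..., r_96 be the row sums and z = Σ r_i the total number of 1s. Each pair of columns can share at most one row with both entries 1 (else a 2×2 all-ones block appears), so Σ_i C(r_i, 2) ≤ C(79, 2) = 3081. By convexity Σ_i C(r_i, 2) ≥ 96·C(z/96, 2) = z(z − 96)/(2·96), giving z² − 96z − 96·79·78 ≤ 0 and hence z ≤ (1/2)[96 + √(9216 + 4·591552)] = (1/2)[96 + √2375424] ≈ (1/2)(96 + 1541.2411) = 818.6205.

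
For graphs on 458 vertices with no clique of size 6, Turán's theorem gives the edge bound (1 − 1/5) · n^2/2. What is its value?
Turán density bound = (4/5) · 458^2/2 = 419528/5 ≈ 83905.6

Turán's theorem: ex(n, K_{r+1}) is achieved by the complete r-partite Turán graph T(n, r) with parts as balanced as possible, and is at most (1 − 1/r) · n^2/2. For r = 5, n = 458: the density bound is (4/5) · 209764/2 = 419528/5 ≈ 83905.6. The integer-valued extremum is e(T(458, 5)) = 83905, which is strictly less than the density bound 419528/5 since 5 ∤ 458 (the parts of T(458, 5) cannot all be equal).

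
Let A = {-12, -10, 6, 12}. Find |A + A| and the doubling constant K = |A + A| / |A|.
K = |A + A| / |A| = 10/4 = 5/2

Enumerate A + A = {a + b : a, b ∈ A}. With |A| = 4, there are |A|^2 = 16 ordered sum pairs; collecting distinct values, A + A = {-24, -22, -20, -6, -4, 0, 2, 12, 18, 24}, so |A + A| = 10. Thus K = 10/4 = 5/2. For comparison, the minimum possible |A + A| over all 4-element sets is 2·4 − 1 = 7 (so min K = 7/4), attained only by arithmetic progressions.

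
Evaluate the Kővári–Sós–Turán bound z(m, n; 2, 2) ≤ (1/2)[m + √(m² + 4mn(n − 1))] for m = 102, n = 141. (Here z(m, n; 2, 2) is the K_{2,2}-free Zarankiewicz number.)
z(102, 141; 2, 2) ≤ (1/2)[102 + √(102² + 4·102·141·140)] = (1/2)[102 + √8064324] = 1470.8877

Kővári–Sós–Turán: let r_1, ..., r_102 be the row sums and z = Σ r_i the total number of 1s. Each pair of columns can share at most one row with both entries 1 (else a 2×2 all-ones block appears), so Σ_i C(r_i, 2) ≤ C(141, 2) = 9870. By convexity Σ_i C(r_i, 2) ≥ 102·C(z/102, 2) = z(z − 102)/(2·102), giving z² − 102z − 102·141·140 ≤ 0 and hence z ≤ (1/2)[102 + √(10404 + 4·2013480)] = (1/2)[102 + √8064324] ≈ (1/2)(102 + 2839.7753) = 1470.8877.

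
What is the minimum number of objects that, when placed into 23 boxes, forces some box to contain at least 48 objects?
n = (48 − 1)·23 + 1 = 1082

By the generalised pigeonhole principle, to guarantee some box contains ≥ r objects we need more than (r − 1) · k objects total. Threshold: n = (r − 1) · k + 1. With r = 48 and k = 23: n = 47 · 23 + 1 = 1081 + 1 = 1082. For n = 1081 = 47 · 23, we can put exactly 47 objects in every box, avoiding 48 in any single one — so 1082 is tight.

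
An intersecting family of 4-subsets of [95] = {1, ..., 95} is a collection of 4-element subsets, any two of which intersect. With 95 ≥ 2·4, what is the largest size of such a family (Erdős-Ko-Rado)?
max |F| = C(94, 3) = 134044

Erdős-Ko-Rado (1961): when n ≥ 2k, max |F| = C(n−1, k−1). The bound is attained by the star {A : i ∈ A} for any fixed i ∈ [n]. Here C(95−1, 4−1) = C(94, 3) = 134044.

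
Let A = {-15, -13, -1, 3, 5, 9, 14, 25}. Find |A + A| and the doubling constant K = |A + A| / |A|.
K = |A + A| / |A| = 31/8

Enumerate A + A = {a + b : a, b ∈ A}. With |A| = 8, there are |A|^2 = 64 ordered sum pairs; collecting distinct values, A + A = {-30, -28, -26, -16, -14, -12, -10, -8, -6, -4, -2, -1, 1, 2, 4, 6, 8, 10, 12, 13, 14, 17, 18, 19, 23, 24, 28, 30, 34, 39, 50}, so |A + A| = 31. Thus K = 31/8. For comparison, the minimum possible |A + A| over all 8-element sets is 2·8 − 1 = 15 (so min K = 15/8), attained only by arithmetic progressions.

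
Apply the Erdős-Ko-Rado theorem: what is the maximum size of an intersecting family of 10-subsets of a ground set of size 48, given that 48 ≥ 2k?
max |F| = C(47, 9) = 1362649145

Erdős-Ko-Rado (1961): when n ≥ 2k, max |F| = C(n−1, k−1). The bound is attained by the star {A : i ∈ A} for any fixed i ∈ [n]. Here C(48−1, 10−1) = C(47, 9) = 1362649145.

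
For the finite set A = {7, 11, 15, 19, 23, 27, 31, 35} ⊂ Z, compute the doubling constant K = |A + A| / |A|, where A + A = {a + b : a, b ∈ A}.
K = |A + A| / |A| = 15/8

Enumerate A + A = {a + b : a, b ∈ A}. With |A| = 8, there are |A|^2 = 64 ordered sum pairs; collecting distinct values, A + A = {14, 18, 22, 26, 30, 34, 38, 42, 46, 50, 54, 58, 62, 66, 70}, so |A + A| = 15. Thus K = 15/8. Here |A + A| = 2|A| − 1 = 15, the minimum possible — so K = 15/8 is minimal, which holds iff A is an arithmetic progression.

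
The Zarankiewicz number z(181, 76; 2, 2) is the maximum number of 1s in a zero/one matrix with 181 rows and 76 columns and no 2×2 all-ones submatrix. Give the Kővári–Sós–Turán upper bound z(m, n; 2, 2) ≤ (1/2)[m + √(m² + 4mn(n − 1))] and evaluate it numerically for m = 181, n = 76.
z(181, 76; 2, 2) ≤ (1/2)[181 + √(181² + 4·181·76·75)] = (1/2)[181 + √4159561] = 1110.2501

Kővári–Sós–Turán: let r_1, ..., r_181 be the row sums and z = Σ r_i the total number of 1s. Each pair of columns can share at most one row with both entries 1 (else a 2×2 all-ones block appears), so Σ_i C(r_i, 2) ≤ C(76, 2) = 2850. By convexity Σ_i C(r_i, 2) ≥ 181·C(z/181, 2) = z(z − 181)/(2·181), giving z² − 181z − 181·76·75 ≤ 0 and hence z ≤ (1/2)[181 + √(32761 + 4·1031700)] = (1/2)[181 + √4159561] ≈ (1/2)(181 + 2039.5002) = 1110.2501.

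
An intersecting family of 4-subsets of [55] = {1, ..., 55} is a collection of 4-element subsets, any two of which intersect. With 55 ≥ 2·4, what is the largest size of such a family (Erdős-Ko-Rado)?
max |F| = C(54, 3) = 24804

The Erdős-Ko-Rado theorem states: for n ≥ 2k, an intersecting family of k-subsets of an n-element set has size at most C(n − 1, k − 1), with equality for 'star' families {A ⊆ [n] : |A| = k, i ∈ A} (fix an element i). For n = 55, k = 4: C(54, 3) = 24804.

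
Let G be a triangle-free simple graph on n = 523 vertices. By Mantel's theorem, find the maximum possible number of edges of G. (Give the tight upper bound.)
ex(523, K_3) = ⌊523^2/4⌋ = 68382

Mantel (1907): a triangle-free graph on n vertices has at most ⌊n^2/4⌋ edges, with equality for the complete bipartite graph K_{⌊n/2⌋, ⌈n/2⌉}. For n = 523: ⌊523^2/4⌋ = ⌊273529/4⌋ = 68382. The extremal graph is K_{261, 262}, which has 261·262 = 68382 edges.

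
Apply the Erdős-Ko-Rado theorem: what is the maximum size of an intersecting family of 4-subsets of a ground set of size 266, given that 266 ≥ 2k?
max |F| = C(265, 3) = 3066580

Erdős-Ko-Rado (1961): when n ≥ 2k, max |F| = C(n−1, k−1). The bound is attained by the star {A : i ∈ A} for any fixed i ∈ [n]. Here C(266−1, 4−1) = C(265, 3) = 3066580.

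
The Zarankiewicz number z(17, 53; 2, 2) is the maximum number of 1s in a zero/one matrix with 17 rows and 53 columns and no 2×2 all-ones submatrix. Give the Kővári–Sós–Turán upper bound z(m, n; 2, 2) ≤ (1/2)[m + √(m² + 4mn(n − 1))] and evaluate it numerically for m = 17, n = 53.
z(17, 53; 2, 2) ≤ (1/2)[17 + √(17² + 4·17·53·52)] = (1/2)[17 + √187697] = 225.1201

Kővári–Sós–Turán: let r_1, ..., r_17 be the row sums and z = Σ r_i the total number of 1s. Each pair of columns can share at most one row with both entries 1 (else a 2×2 all-ones block appears), so Σ_i C(r_i, 2) ≤ C(53, 2) = 1378. By convexity Σ_i C(r_i, 2) ≥ 17·C(z/17, 2) = z(z − 17)/(2·17), giving z² − 17z − 17·53·52 ≤ 0 and hence z ≤ (1/2)[17 + √(289 + 4·46852)] = (1/2)[17 + √187697] ≈ (1/2)(17 + 433.2401) = 225.1201.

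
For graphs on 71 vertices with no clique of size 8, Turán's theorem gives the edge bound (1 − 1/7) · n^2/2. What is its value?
Turán density bound = (6/7) · 71^2/2 = 15123/7 ≈ 2160.4286

Turán's theorem: ex(n, K_{r+1}) is achieved by the complete r-partite Turán graph T(n, r) with parts as balanced as possible, and is at most (1 − 1/r) · n^2/2. For r = 7, n = 71: the density bound is (6/7) · 5041/2 = 15123/7 ≈ 2160.4286. The integer-valued extremum is e(T(71, 7)) = 2160, which is strictly less than the density bound 15123/7 since 7 ∤ 71 (the parts of T(71, 7) cannot all be equal).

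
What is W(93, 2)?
W(93, 2) = 93 + 1 = 94

A 2-term AP is any pair of integers, so a monochromatic 2-AP exists iff some colour is used at least twice. With 93 colours, the colouring i ↦ i on {1, ..., 93} uses each colour once, avoiding any monochromatic pair, so W(93, 2) > 93. For {1, ..., 94}, pigeonhole forces two integers of the same colour, which form a monochromatic 2-AP. Hence W(93, 2) = 94.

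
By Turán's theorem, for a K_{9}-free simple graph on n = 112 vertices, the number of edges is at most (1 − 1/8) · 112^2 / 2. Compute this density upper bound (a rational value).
Turán density bound = (7/8) · 112^2/2 = 5488

Turán's theorem: ex(n, K_{r+1}) is achieved by the complete r-partite Turán graph T(n, r) with parts as balanced as possible, and is at most (1 − 1/r) · n^2/2. For r = 8, n = 112: the density bound is (7/8) · 12544/2 = 5488. Since 8 ∣ 112, the Turán graph T(112, 8) has parts of equal size 14, and its edge count e(T(112, 8)) = 5488 attains the density bound exactly.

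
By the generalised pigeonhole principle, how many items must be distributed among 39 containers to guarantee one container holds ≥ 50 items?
n = (50 − 1)·39 + 1 = 1912

By the generalised pigeonhole principle, to guarantee some box contains ≥ r objects we need more than (r − 1) · k objects total. Threshold: n = (r − 1) · k + 1. With r = 50 and k = 39: n = 49 · 39 + 1 = 1911 + 1 = 1912. For n = 1911 = 49 · 39, we can put exactly 49 objects in every box, avoiding 50 in any single one — so 1912 is tight.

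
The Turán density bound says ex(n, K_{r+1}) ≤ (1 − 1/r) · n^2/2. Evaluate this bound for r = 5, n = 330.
Turán density bound = (4/5) · 330^2/2 = 43560

Turán's theorem: ex(n, K_{r+1}) is achieved by the complete r-partite Turán graph T(n, r) with parts as balanced as possible, and is at most (1 − 1/r) · n^2/2. For r = 5, n = 330: the density bound is (4/5) · 108900/2 = 43560. Since 5 ∣ 330, the Turán graph T(330, 5) has parts of equal size 66, and its edge count e(T(330, 5)) = 43560 attains the density bound exactly.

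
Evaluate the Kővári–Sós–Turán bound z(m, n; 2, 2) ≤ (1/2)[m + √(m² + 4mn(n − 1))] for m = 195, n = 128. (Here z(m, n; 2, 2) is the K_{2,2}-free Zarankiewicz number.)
z(195, 128; 2, 2) ≤ (1/2)[195 + √(195² + 4·195·128·127)] = (1/2)[195 + √12717705] = 1880.5946

Kővári–Sós–Turán: let r_1, ..., r_195 be the row sums and z = Σ r_i the total number of 1s. Each pair of columns can share at most one row with both entries 1 (else a 2×2 all-ones block appears), so Σ_i C(r_i, 2) ≤ C(128, 2) = 8128. By convexity Σ_i C(r_i, 2) ≥ 195·C(z/195, 2) = z(z − 195)/(2·195), giving z² − 195z − 195·128·127 ≤ 0 and hence z ≤ (1/2)[195 + √(38025 + 4·3169920)] = (1/2)[195 + √12717705] ≈ (1/2)(195 + 3566.1891) = 1880.5946.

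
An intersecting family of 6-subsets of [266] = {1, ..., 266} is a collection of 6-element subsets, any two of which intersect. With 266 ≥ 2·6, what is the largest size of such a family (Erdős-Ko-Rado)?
max |F| = C(265, 5) = 10484943678

Erdős-Ko-Rado (1961): when n ≥ 2k, max |F| = C(n−1, k−1). The bound is attained by the star {A : i ∈ A} for any fixed i ∈ [n]. Here C(266−1, 6−1) = C(265, 5) = 10484943678.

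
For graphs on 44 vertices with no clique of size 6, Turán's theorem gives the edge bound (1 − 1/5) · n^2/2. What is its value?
Turán density bound = (4/5) · 44^2/2 = 3872/5 ≈ 774.4

Turán's theorem: ex(n, K_{r+1}) is achieved by the complete r-partite Turán graph T(n, r) with parts as balanced as possible, and is at most (1 − 1/r) · n^2/2. For r = 5, n = 44: the density bound is (4/5) · 1936/2 = 3872/5 ≈ 774.4. The integer-valued extremum is e(T(44, 5)) = 774, which is strictly less than the density bound 3872/5 since 5 ∤ 44 (the parts of T(44, 5) cannot all be equal).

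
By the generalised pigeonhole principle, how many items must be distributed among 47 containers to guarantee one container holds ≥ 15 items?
n = (15 − 1)·47 + 1 = 659

By the generalised pigeonhole principle, to guarantee some box contains ≥ r objects we need more than (r − 1) · k objects total. Threshold: n = (r − 1) · k + 1. With r = 15 and k = 47: n = 14 · 47 + 1 = 658 + 1 = 659. For n = 658 = 14 · 47, we can put exactly 14 objects in every box, avoiding 15 in any single one — so 659 is tight.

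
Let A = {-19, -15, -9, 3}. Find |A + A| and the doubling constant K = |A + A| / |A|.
K = |A + A| / |A| = 10/4 = 5/2

Enumerate A + A = {a + b : a, b ∈ A}. With |A| = 4, there are |A|^2 = 16 ordered sum pairs; collecting distinct values, A + A = {-38, -34, -30, -28, -24, -18, -16, -12, -6, 6}, so |A + A| = 10. Thus K = 10/4 = 5/2. For comparison, the minimum possible |A + A| over all 4-element sets is 2·4 − 1 = 7 (so min K = 7/4), attained only by arithmetic progressions.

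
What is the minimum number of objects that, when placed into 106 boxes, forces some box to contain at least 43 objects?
n = (43 − 1)·106 + 1 = 4453

By the generalised pigeonhole principle, to guarantee some box contains ≥ r objects we need more than (r − 1) · k objects total. Threshold: n = (r − 1) · k + 1. With r = 43 and k = 106: n = 42 · 106 + 1 = 4452 + 1 = 4453. For n = 4452 = 42 · 106, we can put exactly 42 objects in every box, avoiding 43 in any single one — so 4453 is tight.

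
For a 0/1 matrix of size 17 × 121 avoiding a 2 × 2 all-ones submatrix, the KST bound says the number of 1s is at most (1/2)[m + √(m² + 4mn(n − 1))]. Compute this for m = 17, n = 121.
z(17, 121; 2, 2) ≤ (1/2)[17 + √(17² + 4·17·121·120)] = (1/2)[17 + √987649] = 505.4027

Kővári–Sós–Turán: let r_1, ..., r_17 be the row sums and z = Σ r_i the total number of 1s. Each pair of columns can share at most one row with both entries 1 (else a 2×2 all-ones block appears), so Σ_i C(r_i, 2) ≤ C(121, 2) = 7260. By convexity Σ_i C(r_i, 2) ≥ 17·C(z/17, 2) = z(z − 17)/(2·17), giving z² − 17z − 17·121·120 ≤ 0 and hence z ≤ (1/2)[17 + √(289 + 4·246840)] = (1/2)[17 + √987649] ≈ (1/2)(17 + 993.8053) = 505.4027.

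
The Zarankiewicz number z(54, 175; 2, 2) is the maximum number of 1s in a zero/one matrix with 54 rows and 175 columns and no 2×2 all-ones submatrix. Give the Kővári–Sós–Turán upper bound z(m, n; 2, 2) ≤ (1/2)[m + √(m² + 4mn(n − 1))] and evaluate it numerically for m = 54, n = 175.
z(54, 175; 2, 2) ≤ (1/2)[54 + √(54² + 4·54·175·174)] = (1/2)[54 + √6580116] = 1309.5868

Kővári–Sós–Turán: let r_1, ..., r_54 be the row sums and z = Σ r_i the total number of 1s. Each pair of columns can share at most one row with both entries 1 (else a 2×2 all-ones block appears), so Σ_i C(r_i, 2) ≤ C(175, 2) = 15225. By convexity Σ_i C(r_i, 2) ≥ 54·C(z/54, 2) = z(z − 54)/(2·54), giving z² − 54z − 54·175·174 ≤ 0 and hence z ≤ (1/2)[54 + √(2916 + 4·1644300)] = (1/2)[54 + √6580116] ≈ (1/2)(54 + 2565.1737) = 1309.5868.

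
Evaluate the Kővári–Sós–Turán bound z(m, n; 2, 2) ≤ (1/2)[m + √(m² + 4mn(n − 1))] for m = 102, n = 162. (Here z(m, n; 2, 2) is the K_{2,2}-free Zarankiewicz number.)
z(102, 162; 2, 2) ≤ (1/2)[102 + √(102² + 4·102·162·161)] = (1/2)[102 + √10651860] = 1682.8594

Kővári–Sós–Turán: let r_1, ..., r_102 be the row sums and z = Σ r_i the total number of 1s. Each pair of columns can share at most one row with both entries 1 (else a 2×2 all-ones block appears), so Σ_i C(r_i, 2) ≤ C(162, 2) = 13041. By convexity Σ_i C(r_i, 2) ≥ 102·C(z/102, 2) = z(z − 102)/(2·102), giving z² − 102z − 102·162·161 ≤ 0 and hence z ≤ (1/2)[102 + √(10404 + 4·2660364)] = (1/2)[102 + √10651860] ≈ (1/2)(102 + 3263.7187) = 1682.8594.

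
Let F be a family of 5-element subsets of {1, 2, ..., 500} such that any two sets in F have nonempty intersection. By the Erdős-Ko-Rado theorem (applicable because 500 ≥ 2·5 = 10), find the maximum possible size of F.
max |F| = C(499, 4) = 2552446876

Erdős-Ko-Rado (1961): when n ≥ 2k, max |F| = C(n−1, k−1). The bound is attained by the star {A : i ∈ A} for any fixed i ∈ [n]. Here C(500−1, 5−1) = C(499, 4) = 2552446876.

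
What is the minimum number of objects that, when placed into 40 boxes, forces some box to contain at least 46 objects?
n = (46 − 1)·40 + 1 = 1801

By the generalised pigeonhole principle, to guarantee some box contains ≥ r objects we need more than (r − 1) · k objects total. Threshold: n = (r − 1) · k + 1. With r = 46 and k = 40: n = 45 · 40 + 1 = 1800 + 1 = 1801. For n = 1800 = 45 · 40, we can put exactly 45 objects in every box, avoiding 46 in any single one — so 1801 is tight.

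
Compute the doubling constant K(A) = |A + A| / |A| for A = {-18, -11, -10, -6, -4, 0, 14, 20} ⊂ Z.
K = |A + A| / |A| = 31/8

Enumerate A + A = {a + b : a, b ∈ A}. With |A| = 8, there are |A|^2 = 64 ordered sum pairs; collecting distinct values, A + A = {-36, -29, -28, -24, -22, -21, -20, -18, -17, -16, -15, -14, -12, -11, -10, -8, -6, -4, 0, 2, 3, 4, 8, 9, 10, 14, 16, 20, 28, 34, 40}, so |A + A| = 31. Thus K = 31/8. For comparison, the minimum possible |A + A| over all 8-element sets is 2·8 − 1 = 15 (so min K = 15/8), attained only by arithmetic progressions.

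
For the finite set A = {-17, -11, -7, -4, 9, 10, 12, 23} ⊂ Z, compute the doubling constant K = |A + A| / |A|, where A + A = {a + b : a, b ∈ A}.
K = |A + A| / |A| = 32/8 = 4

Enumerate A + A = {a + b : a, b ∈ A}. With |A| = 8, there are |A|^2 = 64 ordered sum pairs; collecting distinct values, A + A = {-34, -28, -24, -22, -21, -18, -15, -14, -11, -8, -7, -5, -2, -1, 1, 2, 3, 5, 6, 8, 12, 16, 18, 19, 20, 21, 22, 24, 32, 33, 35, 46}, so |A + A| = 32. Thus K = 32/8 = 4. For comparison, the minimum possible |A + A| over all 8-element sets is 2·8 − 1 = 15 (so min K = 15/8), attained only by arithmetic progressions.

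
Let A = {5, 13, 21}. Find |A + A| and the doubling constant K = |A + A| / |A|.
K = |A + A| / |A| = 5/3

Enumerate A + A = {a + b : a, b ∈ A}. With |A| = 3, there are |A|^2 = 9 ordered sum pairs; collecting distinct values, A + A = {10, 18, 26, 34, 42}, so |A + A| = 5. Thus K = 5/3. Here |A + A| = 2|A| − 1 = 5, the minimum possible — so K = 5/3 is minimal, which holds iff A is an arithmetic progression.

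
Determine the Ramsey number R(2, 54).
R(2, 54) = 54

R(2, k) = k for all k ≥ 2: in a 2-colouring of K_k, either some edge is red (a red K_2) or all edges are blue (a blue K_k). And K_{53} coloured all-blue has no blue K_54, so R(2, 54) > 53. Hence R(2, 54) = 54.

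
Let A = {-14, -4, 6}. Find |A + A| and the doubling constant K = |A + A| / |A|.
K = |A + A| / |A| = 5/3

Enumerate A + A = {a + b : a, b ∈ A}. With |A| = 3, there are |A|^2 = 9 ordered sum pairs; collecting distinct values, A + A = {-28, -18, -8, 2, 12}, so |A + A| = 5. Thus K = 5/3. Here |A + A| = 2|A| − 1 = 5, the minimum possible — so K = 5/3 is minimal, which holds iff A is an arithmetic progression.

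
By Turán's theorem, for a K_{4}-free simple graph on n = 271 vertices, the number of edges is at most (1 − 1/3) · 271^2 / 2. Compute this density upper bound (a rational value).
Turán density bound = (2/3) · 271^2/2 = 73441/3 ≈ 24480.3333

Turán's theorem: ex(n, K_{r+1}) is achieved by the complete r-partite Turán graph T(n, r) with parts as balanced as possible, and is at most (1 − 1/r) · n^2/2. For r = 3, n = 271: the density bound is (2/3) · 73441/2 = 73441/3 ≈ 24480.3333. The integer-valued extremum is e(T(271, 3)) = 24480, which is strictly less than the density bound 73441/3 since 3 ∤ 271 (the parts of T(271, 3) cannot all be equal).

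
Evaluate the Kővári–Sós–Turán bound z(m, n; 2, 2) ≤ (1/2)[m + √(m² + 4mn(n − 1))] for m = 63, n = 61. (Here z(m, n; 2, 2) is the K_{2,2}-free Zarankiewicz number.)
z(63, 61; 2, 2) ≤ (1/2)[63 + √(63² + 4·63·61·60)] = (1/2)[63 + √926289] = 512.7195

Kővári–Sós–Turán: let r_1, ..., r_63 be the row sums and z = Σ r_i the total number of 1s. Each pair of columns can share at most one row with both entries 1 (else a 2×2 all-ones block appears), so Σ_i C(r_i, 2) ≤ C(61, 2) = 1830. By convexity Σ_i C(r_i, 2) ≥ 63·C(z/63, 2) = z(z − 63)/(2·63), giving z² − 63z − 63·61·60 ≤ 0 and hence z ≤ (1/2)[63 + √(3969 + 4·230580)] = (1/2)[63 + √926289] ≈ (1/2)(63 + 962.4391) = 512.7195.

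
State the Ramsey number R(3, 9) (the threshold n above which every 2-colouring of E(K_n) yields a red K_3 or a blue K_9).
R(3, 9) = 36

Lower bound: an explicit 2-colouring of K_{35} (typically a Paley-type or other structured construction) avoids a red K_3 and a blue K_9, showing R(3, 9) > 35.
Upper bound: the simple Erdős–Szekeres recurrence only gives R(3, 9) ≤ 37; the tight bound R(3, 9) ≤ 36 requires a sharper case analysis (or computer search) of 2-colourings of K_{36}.
Hence R(3, 9) = 36.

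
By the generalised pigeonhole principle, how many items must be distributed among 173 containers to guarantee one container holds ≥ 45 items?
n = (45 − 1)·173 + 1 = 7613

By the generalised pigeonhole principle, to guarantee some box contains ≥ r objects we need more than (r − 1) · k objects total. Threshold: n = (r − 1) · k + 1. With r = 45 and k = 173: n = 44 · 173 + 1 = 7612 + 1 = 7613. For n = 7612 = 44 · 173, we can put exactly 44 objects in every box, avoiding 45 in any single one — so 7613 is tight.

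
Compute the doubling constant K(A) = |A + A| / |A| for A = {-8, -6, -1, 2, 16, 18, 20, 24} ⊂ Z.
K = |A + A| / |A| = 31/8

Enumerate A + A = {a + b : a, b ∈ A}. With |A| = 8, there are |A|^2 = 64 ordered sum pairs; collecting distinct values, A + A = {-16, -14, -12, -9, -7, -6, -4, -2, 1, 4, 8, 10, 12, 14, 15, 16, 17, 18, 19, 20, 22, 23, 26, 32, 34, 36, 38, 40, 42, 44, 48}, so |A + A| = 31. Thus K = 31/8. For comparison, the minimum possible |A + A| over all 8-element sets is 2·8 − 1 = 15 (so min K = 15/8), attained only by arithmetic progressions.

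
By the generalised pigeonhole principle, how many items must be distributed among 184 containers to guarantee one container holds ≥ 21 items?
n = (21 − 1)·184 + 1 = 3681

By the generalised pigeonhole principle, to guarantee some box contains ≥ r objects we need more than (r − 1) · k objects total. Threshold: n = (r − 1) · k + 1. With r = 21 and k = 184: n = 20 · 184 + 1 = 3680 + 1 = 3681. For n = 3680 = 20 · 184, we can put exactly 20 objects in every box, avoiding 21 in any single one — so 3681 is tight.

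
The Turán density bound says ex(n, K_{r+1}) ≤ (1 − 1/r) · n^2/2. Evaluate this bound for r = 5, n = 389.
Turán density bound = (4/5) · 389^2/2 = 302642/5 ≈ 60528.4

Turán's theorem: ex(n, K_{r+1}) is achieved by the complete r-partite Turán graph T(n, r) with parts as balanced as possible, and is at most (1 − 1/r) · n^2/2. For r = 5, n = 389: the density bound is (4/5) · 151321/2 = 302642/5 ≈ 60528.4. The integer-valued extremum is e(T(389, 5)) = 60528, which is strictly less than the density bound 302642/5 since 5 ∤ 389 (the parts of T(389, 5) cannot all be equal).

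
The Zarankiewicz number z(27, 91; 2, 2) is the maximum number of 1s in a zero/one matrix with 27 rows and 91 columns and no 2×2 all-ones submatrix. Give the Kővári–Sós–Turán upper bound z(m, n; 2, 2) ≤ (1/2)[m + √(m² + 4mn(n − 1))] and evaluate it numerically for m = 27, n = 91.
z(27, 91; 2, 2) ≤ (1/2)[27 + √(27² + 4·27·91·90)] = (1/2)[27 + √885249] = 483.9384

Kővári–Sós–Turán: let r_1, ..., r_27 be the row sums and z = Σ r_i the total number of 1s. Each pair of columns can share at most one row with both entries 1 (else a 2×2 all-ones block appears), so Σ_i C(r_i, 2) ≤ C(91, 2) = 4095. By convexity Σ_i C(r_i, 2) ≥ 27·C(z/27, 2) = z(z − 27)/(2·27), giving z² − 27z − 27·91·90 ≤ 0 and hence z ≤ (1/2)[27 + √(729 + 4·221130)] = (1/2)[27 + √885249] ≈ (1/2)(27 + 940.8767) = 483.9384.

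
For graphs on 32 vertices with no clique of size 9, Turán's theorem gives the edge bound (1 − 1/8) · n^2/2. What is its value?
Turán density bound = (7/8) · 32^2/2 = 448

Turán's theorem: ex(n, K_{r+1}) is achieved by the complete r-partite Turán graph T(n, r) with parts as balanced as possible, and is at most (1 − 1/r) · n^2/2. For r = 8, n = 32: the density bound is (7/8) · 1024/2 = 448. Since 8 ∣ 32, the Turán graph T(32, 8) has parts of equal size 4, and its edge count e(T(32, 8)) = 448 attains the density bound exactly.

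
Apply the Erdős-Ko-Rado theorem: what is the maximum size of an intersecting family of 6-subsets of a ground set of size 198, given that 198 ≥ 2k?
max |F| = C(197, 5) = 2349279569

Erdős-Ko-Rado (1961): when n ≥ 2k, max |F| = C(n−1, k−1). The bound is attained by the star {A : i ∈ A} for any fixed i ∈ [n]. Here C(198−1, 6−1) = C(197, 5) = 2349279569.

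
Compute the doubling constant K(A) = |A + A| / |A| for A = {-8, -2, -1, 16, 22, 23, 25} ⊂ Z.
K = |A + A| / |A| = 25/7

Enumerate A + A = {a + b : a, b ∈ A}. With |A| = 7, there are |A|^2 = 49 ordered sum pairs; collecting distinct values, A + A = {-16, -10, -9, -4, -3, -2, 8, 14, 15, 17, 20, 21, 22, 23, 24, 32, 38, 39, 41, 44, 45, 46, 47, 48, 50}, so |A + A| = 25. Thus K = 25/7. For comparison, the minimum possible |A + A| over all 7-element sets is 2·7 − 1 = 13 (so min K = 13/7), attained only by arithmetic progressions.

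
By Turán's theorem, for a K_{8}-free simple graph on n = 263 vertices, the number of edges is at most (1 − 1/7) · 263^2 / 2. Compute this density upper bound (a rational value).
Turán density bound = (6/7) · 263^2/2 = 207507/7 ≈ 29643.8571

Turán's theorem: ex(n, K_{r+1}) is achieved by the complete r-partite Turán graph T(n, r) with parts as balanced as possible, and is at most (1 − 1/r) · n^2/2. For r = 7, n = 263: the density bound is (6/7) · 69169/2 = 207507/7 ≈ 29643.8571. The integer-valued extremum is e(T(263, 7)) = 29643, which is strictly less than the density bound 207507/7 since 7 ∤ 263 (the parts of T(263, 7) cannot all be equal).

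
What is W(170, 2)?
W(170, 2) = 170 + 1 = 171

A 2-term AP is any pair of integers, so a monochromatic 2-AP exists iff some colour is used at least twice. With 170 colours, the colouring i ↦ i on {1, ..., 170} uses each colour once, avoiding any monochromatic pair, so W(170, 2) > 170. For {1, ..., 171}, pigeonhole forces two integers of the same colour, which form a monochromatic 2-AP. Hence W(170, 2) = 171.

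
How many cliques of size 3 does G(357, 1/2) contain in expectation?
E[# K_3] = C(357, 3) · (1/2)^C(3, 2) = 7519610 / 2^3 = 3759805/4 = 939951.25

For each 3-subset S of vertices (there are C(357, 3) = 7519610 such S), let X_S = 1 if S induces a K_3 (all C(3, 2) = 3 edges present). Then P(X_S = 1) = (1/2)^3 = 1/8. By linearity of expectation, E[# K_3] = C(357, 3) · (1/2)^3 = 7519610 / 8 = 3759805/4 = 939951.25.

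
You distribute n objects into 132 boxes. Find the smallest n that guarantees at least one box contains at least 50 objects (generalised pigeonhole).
n = (50 − 1)·132 + 1 = 6469

By the generalised pigeonhole principle, to guarantee some box contains ≥ r objects we need more than (r − 1) · k objects total. Threshold: n = (r − 1) · k + 1. With r = 50 and k = 132: n = 49 · 132 + 1 = 6468 + 1 = 6469. For n = 6468 = 49 · 132, we can put exactly 49 objects in every box, avoiding 50 in any single one — so 6469 is tight.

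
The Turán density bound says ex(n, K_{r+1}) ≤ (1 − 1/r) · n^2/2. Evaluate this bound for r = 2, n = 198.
Turán density bound = (1/2) · 198^2/2 = 9801

Turán's theorem: ex(n, K_{r+1}) is achieved by the complete r-partite Turán graph T(n, r) with parts as balanced as possible, and is at most (1 − 1/r) · n^2/2. For r = 2, n = 198: the density bound is (1/2) · 39204/2 = 9801. Since 2 ∣ 198, the Turán graph T(198, 2) has parts of equal size 99, and its edge count e(T(198, 2)) = 9801 attains the density bound exactly.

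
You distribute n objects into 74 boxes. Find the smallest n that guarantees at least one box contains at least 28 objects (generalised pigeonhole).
n = (28 − 1)·74 + 1 = 1999

By the generalised pigeonhole principle, to guarantee some box contains ≥ r objects we need more than (r − 1) · k objects total. Threshold: n = (r − 1) · k + 1. With r = 28 and k = 74: n = 27 · 74 + 1 = 1998 + 1 = 1999. For n = 1998 = 27 · 74, we can put exactly 27 objects in every box, avoiding 28 in any single one — so 1999 is tight.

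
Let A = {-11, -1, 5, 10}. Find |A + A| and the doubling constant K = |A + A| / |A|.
K = |A + A| / |A| = 10/4 = 5/2

Enumerate A + A = {a + b : a, b ∈ A}. With |A| = 4, there are |A|^2 = 16 ordered sum pairs; collecting distinct values, A + A = {-22, -12, -6, -2, -1, 4, 9, 10, 15, 20}, so |A + A| = 10. Thus K = 10/4 = 5/2. For comparison, the minimum possible |A + A| over all 4-element sets is 2·4 − 1 = 7 (so min K = 7/4), attained only by arithmetic progressions.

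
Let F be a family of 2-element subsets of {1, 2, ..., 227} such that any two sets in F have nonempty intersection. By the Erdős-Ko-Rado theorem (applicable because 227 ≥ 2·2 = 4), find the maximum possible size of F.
max |F| = C(226, 1) = 226

Erdős-Ko-Rado (1961): when n ≥ 2k, max |F| = C(n−1, k−1). The bound is attained by the star {A : i ∈ A} for any fixed i ∈ [n]. Here C(227−1, 2−1) = C(226, 1) = 226.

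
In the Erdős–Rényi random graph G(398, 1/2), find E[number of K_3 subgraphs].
E[# K_3] = C(398, 3) · (1/2)^C(3, 2) = 10428396 / 2^3 = 2607099/2 = 1303549.5

For each 3-subset S of vertices (there are C(398, 3) = 10428396 such S), let X_S = 1 if S induces a K_3 (all C(3, 2) = 3 edges present). Then P(X_S = 1) = (1/2)^3 = 1/8. By linearity of expectation, E[# K_3] = C(398, 3) · (1/2)^3 = 10428396 / 8 = 2607099/2 = 1303549.5.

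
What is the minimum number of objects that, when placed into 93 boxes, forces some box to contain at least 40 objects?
n = (40 − 1)·93 + 1 = 3628

By the generalised pigeonhole principle, to guarantee some box contains ≥ r objects we need more than (r − 1) · k objects total. Threshold: n = (r − 1) · k + 1. With r = 40 and k = 93: n = 39 · 93 + 1 = 3627 + 1 = 3628. For n = 3627 = 39 · 93, we can put exactly 39 objects in every box, avoiding 40 in any single one — so 3628 is tight.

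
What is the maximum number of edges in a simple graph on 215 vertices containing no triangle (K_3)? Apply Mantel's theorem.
ex(215, K_3) = ⌊215^2/4⌋ = 11556

Mantel (1907): a triangle-free graph on n vertices has at most ⌊n^2/4⌋ edges, with equality for the complete bipartite graph K_{⌊n/2⌋, ⌈n/2⌉}. For n = 215: ⌊215^2/4⌋ = ⌊46225/4⌋ = 11556. The extremal graph is K_{107, 108}, which has 107·108 = 11556 edges.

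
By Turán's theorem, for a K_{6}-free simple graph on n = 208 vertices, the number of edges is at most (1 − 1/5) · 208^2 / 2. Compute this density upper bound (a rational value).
Turán density bound = (4/5) · 208^2/2 = 86528/5 ≈ 17305.6

Turán's theorem: ex(n, K_{r+1}) is achieved by the complete r-partite Turán graph T(n, r) with parts as balanced as possible, and is at most (1 − 1/r) · n^2/2. For r = 5, n = 208: the density bound is (4/5) · 43264/2 = 86528/5 ≈ 17305.6. The integer-valued extremum is e(T(208, 5)) = 17305, which is strictly less than the density bound 86528/5 since 5 ∤ 208 (the parts of T(208, 5) cannot all be equal).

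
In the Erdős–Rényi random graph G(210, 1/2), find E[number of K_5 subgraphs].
E[# K_5] = C(210, 5) · (1/2)^C(5, 2) = 3244032792 / 2^10 = 405504099/128 = 3168000.7734375

For each 5-subset S of vertices (there are C(210, 5) = 3244032792 such S), let X_S = 1 if S induces a K_5 (all C(5, 2) = 10 edges present). Then P(X_S = 1) = (1/2)^10 = 1/1024. By linearity of expectation, E[# K_5] = C(210, 5) · (1/2)^10 = 3244032792 / 1024 = 405504099/128 = 3168000.7734375.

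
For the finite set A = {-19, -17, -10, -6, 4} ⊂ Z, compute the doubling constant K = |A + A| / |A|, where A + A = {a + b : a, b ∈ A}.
K = |A + A| / |A| = 15/5 = 3

Enumerate A + A = {a + b : a, b ∈ A}. With |A| = 5, there are |A|^2 = 25 ordered sum pairs; collecting distinct values, A + A = {-38, -36, -34, -29, -27, -25, -23, -20, -16, -15, -13, -12, -6, -2, 8}, so |A + A| = 15. Thus K = 15/5 = 3. For comparison, the minimum possible |A + A| over all 5-element sets is 2·5 − 1 = 9 (so min K = 9/5), attained only by arithmetic progressions.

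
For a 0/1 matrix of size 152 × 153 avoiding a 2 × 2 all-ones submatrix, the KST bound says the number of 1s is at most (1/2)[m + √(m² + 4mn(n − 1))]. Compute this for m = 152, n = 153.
z(152, 153; 2, 2) ≤ (1/2)[152 + √(152² + 4·152·153·152)] = (1/2)[152 + √14162752] = 1957.6716

Kővári–Sós–Turán: let r_1, ..., r_152 be the row sums and z = Σ r_i the total number of 1s. Each pair of columns can share at most one row with both entries 1 (else a 2×2 all-ones block appears), so Σ_i C(r_i, 2) ≤ C(153, 2) = 11628. By convexity Σ_i C(r_i, 2) ≥ 152·C(z/152, 2) = z(z − 152)/(2·152), giving z² − 152z − 152·153·152 ≤ 0 and hence z ≤ (1/2)[152 + √(23104 + 4·3534912)] = (1/2)[152 + √14162752] ≈ (1/2)(152 + 3763.3432) = 1957.6716.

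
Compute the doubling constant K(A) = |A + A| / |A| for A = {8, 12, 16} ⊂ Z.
K = |A + A| / |A| = 5/3

Enumerate A + A = {a + b : a, b ∈ A}. With |A| = 3, there are |A|^2 = 9 ordered sum pairs; collecting distinct values, A + A = {16, 20, 24, 28, 32}, so |A + A| = 5. Thus K = 5/3. Here |A + A| = 2|A| − 1 = 5, the minimum possible — so K = 5/3 is minimal, which holds iff A is an arithmetic progression.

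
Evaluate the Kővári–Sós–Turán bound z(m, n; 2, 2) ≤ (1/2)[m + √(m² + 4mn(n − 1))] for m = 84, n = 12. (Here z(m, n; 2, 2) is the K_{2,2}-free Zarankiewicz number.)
z(84, 12; 2, 2) ≤ (1/2)[84 + √(84² + 4·84·12·11)] = (1/2)[84 + √51408] = 155.3667

Kővári–Sós–Turán: let r_1, ..., r_84 be the row sums and z = Σ r_i the total number of 1s. Each pair of columns can share at most one row with both entries 1 (else a 2×2 all-ones block appears), so Σ_i C(r_i, 2) ≤ C(12, 2) = 66. By convexity Σ_i C(r_i, 2) ≥ 84·C(z/84, 2) = z(z − 84)/(2·84), giving z² − 84z − 84·12·11 ≤ 0 and hence z ≤ (1/2)[84 + √(7056 + 4·11088)] = (1/2)[84 + √51408] ≈ (1/2)(84 + 226.7333) = 155.3667.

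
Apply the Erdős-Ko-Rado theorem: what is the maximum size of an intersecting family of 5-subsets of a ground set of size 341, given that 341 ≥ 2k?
max |F| = C(340, 4) = 547033565

The Erdős-Ko-Rado theorem states: for n ≥ 2k, an intersecting family of k-subsets of an n-element set has size at most C(n − 1, k − 1), with equality for 'star' families {A ⊆ [n] : |A| = k, i ∈ A} (fix an element i). For n = 341, k = 5: C(340, 4) = 547033565.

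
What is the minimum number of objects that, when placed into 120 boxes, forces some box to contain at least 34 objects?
n = (34 − 1)·120 + 1 = 3961

By the generalised pigeonhole principle, to guarantee some box contains ≥ r objects we need more than (r − 1) · k objects total. Threshold: n = (r − 1) · k + 1. With r = 34 and k = 120: n = 33 · 120 + 1 = 3960 + 1 = 3961. For n = 3960 = 33 · 120, we can put exactly 33 objects in every box, avoiding 34 in any single one — so 3961 is tight.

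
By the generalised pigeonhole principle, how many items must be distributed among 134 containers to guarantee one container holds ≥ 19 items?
n = (19 − 1)·134 + 1 = 2413

By the generalised pigeonhole principle, to guarantee some box contains ≥ r objects we need more than (r − 1) · k objects total. Threshold: n = (r − 1) · k + 1. With r = 19 and k = 134: n = 18 · 134 + 1 = 2412 + 1 = 2413. For n = 2412 = 18 · 134, we can put exactly 18 objects in every box, avoiding 19 in any single one — so 2413 is tight.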